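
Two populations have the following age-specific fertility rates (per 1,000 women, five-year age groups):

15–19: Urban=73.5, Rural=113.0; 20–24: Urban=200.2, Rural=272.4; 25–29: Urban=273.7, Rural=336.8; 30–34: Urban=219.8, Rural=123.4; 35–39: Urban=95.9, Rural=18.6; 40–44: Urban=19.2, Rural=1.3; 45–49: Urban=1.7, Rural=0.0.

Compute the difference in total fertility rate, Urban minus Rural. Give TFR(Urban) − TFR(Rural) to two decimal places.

0.09

Urban:
  Sum of ASFRs = 73.5 + 200.2 + 273.7 + 219.8 + 95.9 + 19.2 + 1.7 = 884.0
  TFR = 5 × 884.0 / 1000 = 4.42
Rural:
  Sum of ASFRs = 113.0 + 272.4 + 336.8 + 123.4 + 18.6 + 1.3 + 0.0 = 865.5
  TFR = 5 × 865.5 / 1000 = 4.3275
Difference = 4.42 − 4.3275 = 0.0925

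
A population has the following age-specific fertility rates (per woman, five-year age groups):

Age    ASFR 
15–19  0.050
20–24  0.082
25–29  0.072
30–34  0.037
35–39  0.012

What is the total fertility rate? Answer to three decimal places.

Sum of ASFRs = 0.050 + 0.082 + 0.072 + 0.037 + 0.012 = 0.253
TFR = 5 × 0.253 = 1.265

1.265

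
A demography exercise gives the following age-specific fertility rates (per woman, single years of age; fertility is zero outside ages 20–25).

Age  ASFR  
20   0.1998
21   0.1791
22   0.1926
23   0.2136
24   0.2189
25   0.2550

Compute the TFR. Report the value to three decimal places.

1.259

Sum of ASFRs = 0.1998 + 0.1791 + 0.1926 + 0.2136 + 0.2189 + 0.2550 = 1.2590
TFR = 1.259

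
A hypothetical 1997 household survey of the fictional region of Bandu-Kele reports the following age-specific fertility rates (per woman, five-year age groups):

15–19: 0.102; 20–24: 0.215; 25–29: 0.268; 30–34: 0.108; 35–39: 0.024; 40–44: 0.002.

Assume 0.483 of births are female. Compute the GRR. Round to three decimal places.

1.736

Proportion female at birth = 0.483.
Sum of ASFRs = 0.102 + 0.215 + 0.268 + 0.108 + 0.024 + 0.002 = 0.719
TFR = 5 × 0.719 = 3.595
GRR = 0.483 × 3.595 = 1.73639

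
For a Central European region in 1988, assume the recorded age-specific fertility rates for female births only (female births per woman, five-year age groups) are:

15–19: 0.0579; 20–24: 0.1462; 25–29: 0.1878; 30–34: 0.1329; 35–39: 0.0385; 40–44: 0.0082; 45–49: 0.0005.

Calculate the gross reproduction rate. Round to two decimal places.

2.86

Sum of female ASFRs = 0.0579 + 0.1462 + 0.1878 + 0.1329 + 0.0385 + 0.0082 + 0.0005 = 0.5720
GRR = 5 × 0.5720 = 2.86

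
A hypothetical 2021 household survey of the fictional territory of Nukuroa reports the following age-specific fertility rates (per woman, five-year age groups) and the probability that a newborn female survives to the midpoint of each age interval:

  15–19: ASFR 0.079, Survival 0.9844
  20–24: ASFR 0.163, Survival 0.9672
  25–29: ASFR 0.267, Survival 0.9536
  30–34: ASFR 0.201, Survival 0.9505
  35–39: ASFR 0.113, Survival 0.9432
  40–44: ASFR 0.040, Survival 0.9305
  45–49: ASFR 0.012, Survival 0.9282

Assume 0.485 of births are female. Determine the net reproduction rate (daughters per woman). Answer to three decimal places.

Proportion female at birth = 0.485.
Weighting each age-specific rate by interval width and survival:
  15–19: 5 × 0.079 × 0.9844 = 0.38884
  20–24: 5 × 0.163 × 0.9672 = 0.78827
  25–29: 5 × 0.267 × 0.9536 = 1.27306
  30–34: 5 × 0.201 × 0.9505 = 0.95525
  35–39: 5 × 0.113 × 0.9432 = 0.53291
  40–44: 5 × 0.040 × 0.9305 = 0.18610
  45–49: 5 × 0.012 × 0.9282 = 0.05569
Sum = 4.18012
NRR = 0.485 × 4.18012 = 2.02736
NRR > 1, so each generation more than replaces itself.

2.027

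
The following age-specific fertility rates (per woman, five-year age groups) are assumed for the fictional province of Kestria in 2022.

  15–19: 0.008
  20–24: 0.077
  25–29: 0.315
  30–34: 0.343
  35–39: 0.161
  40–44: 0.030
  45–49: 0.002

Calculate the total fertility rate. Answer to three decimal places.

4.680

Sum of ASFRs = 0.008 + 0.077 + 0.315 + 0.343 + 0.161 + 0.030 + 0.002 = 0.936
TFR = 5 × 0.936 = 4.68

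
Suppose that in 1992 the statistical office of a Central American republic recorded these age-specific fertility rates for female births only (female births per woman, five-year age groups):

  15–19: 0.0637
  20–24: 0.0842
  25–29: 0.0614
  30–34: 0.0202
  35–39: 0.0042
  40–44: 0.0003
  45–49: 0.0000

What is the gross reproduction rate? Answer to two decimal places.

1.17

Sum of female ASFRs = 0.0637 + 0.0842 + 0.0614 + 0.0202 + 0.0042 + 0.0003 + 0.0000 = 0.2340
GRR = 5 × 0.2340 = 1.17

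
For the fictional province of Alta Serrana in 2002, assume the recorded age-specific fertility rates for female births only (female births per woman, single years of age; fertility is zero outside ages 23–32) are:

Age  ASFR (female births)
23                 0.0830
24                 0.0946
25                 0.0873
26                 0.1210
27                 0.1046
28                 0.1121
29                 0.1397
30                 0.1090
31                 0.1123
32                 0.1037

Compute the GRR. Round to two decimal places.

1.07

Sum of female ASFRs = 0.0830 + 0.0946 + 0.0873 + 0.1210 + 0.1046 + 0.1121 + 0.1397 + 0.1090 + 0.1123 + 0.1037 = 1.0673
GRR = 1.0673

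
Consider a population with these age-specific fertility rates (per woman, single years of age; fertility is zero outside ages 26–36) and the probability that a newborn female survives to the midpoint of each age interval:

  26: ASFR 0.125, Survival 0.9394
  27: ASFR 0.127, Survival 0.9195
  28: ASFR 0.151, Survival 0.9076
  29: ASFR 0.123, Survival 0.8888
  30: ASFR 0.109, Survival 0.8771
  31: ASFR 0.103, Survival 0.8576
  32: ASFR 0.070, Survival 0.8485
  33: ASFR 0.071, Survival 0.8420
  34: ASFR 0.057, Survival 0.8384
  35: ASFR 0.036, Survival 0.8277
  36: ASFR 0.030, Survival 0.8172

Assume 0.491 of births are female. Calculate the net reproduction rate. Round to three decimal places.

0.435

Proportion female at birth = 0.491.
Weighting each age-specific rate by interval width and survival:
  26: 1 × 0.125 × 0.9394 = 0.11743
  27: 1 × 0.127 × 0.9195 = 0.11678
  28: 1 × 0.151 × 0.9076 = 0.13705
  29: 1 × 0.123 × 0.8888 = 0.10932
  30: 1 × 0.109 × 0.8771 = 0.09560
  31: 1 × 0.103 × 0.8576 = 0.08833
  32: 1 × 0.070 × 0.8485 = 0.05940
  33: 1 × 0.071 × 0.8420 = 0.05978
  34: 1 × 0.057 × 0.8384 = 0.04779
  35: 1 × 0.036 × 0.8277 = 0.02980
  36: 1 × 0.030 × 0.8172 = 0.02452
Sum = 0.88580
NRR = 0.491 × 0.88580 = 0.43493
With NRR below 1 the population is below replacement fertility.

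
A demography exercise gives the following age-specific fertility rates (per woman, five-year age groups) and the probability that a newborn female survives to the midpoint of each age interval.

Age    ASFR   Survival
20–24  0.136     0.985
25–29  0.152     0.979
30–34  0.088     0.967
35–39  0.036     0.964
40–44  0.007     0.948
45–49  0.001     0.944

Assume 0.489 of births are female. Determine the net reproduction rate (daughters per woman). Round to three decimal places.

1.003

Proportion female at birth = 0.489.
Per-age-group product (5 × ASFR × survival probability):
  20–24: 5 × 0.136 × 0.985 = 0.66980
  25–29: 5 × 0.152 × 0.979 = 0.74404
  30–34: 5 × 0.088 × 0.967 = 0.42548
  35–39: 5 × 0.036 × 0.964 = 0.17352
  40–44: 5 × 0.007 × 0.948 = 0.03318
  45–49: 5 × 0.001 × 0.944 = 0.00472
Sum = 2.05074
NRR = 0.489 × 2.05074 = 1.00281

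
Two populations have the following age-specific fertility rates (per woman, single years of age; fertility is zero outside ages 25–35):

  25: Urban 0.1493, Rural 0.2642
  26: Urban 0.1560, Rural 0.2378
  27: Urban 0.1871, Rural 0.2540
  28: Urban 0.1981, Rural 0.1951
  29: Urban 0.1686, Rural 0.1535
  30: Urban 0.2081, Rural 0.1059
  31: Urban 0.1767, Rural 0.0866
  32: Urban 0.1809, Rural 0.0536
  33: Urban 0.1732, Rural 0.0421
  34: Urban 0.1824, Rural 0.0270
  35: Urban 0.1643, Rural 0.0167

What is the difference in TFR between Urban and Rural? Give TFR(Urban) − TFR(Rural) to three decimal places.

Urban:
  Sum of ASFRs = 0.1493 + 0.1560 + 0.1871 + 0.1981 + 0.1686 + 0.2081 + 0.1767 + 0.1809 + 0.1732 + 0.1824 + 0.1643 = 1.9447
  TFR = 1.9447
Rural:
  Sum of ASFRs = 0.2642 + 0.2378 + 0.2540 + 0.1951 + 0.1535 + 0.1059 + 0.0866 + 0.0536 + 0.0421 + 0.0270 + 0.0167 = 1.4365
  TFR = 1.4365
Difference = 1.9447 − 1.4365 = 0.5082

0.508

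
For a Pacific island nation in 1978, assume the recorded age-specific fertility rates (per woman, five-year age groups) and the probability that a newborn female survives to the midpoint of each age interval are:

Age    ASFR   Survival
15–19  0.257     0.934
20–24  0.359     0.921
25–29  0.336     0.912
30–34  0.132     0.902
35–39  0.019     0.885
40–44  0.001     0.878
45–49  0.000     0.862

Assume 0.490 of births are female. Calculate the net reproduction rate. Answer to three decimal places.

Proportion female at birth = 0.490.
Weighting each age-specific rate by interval width and survival:
  15–19: 5 × 0.257 × 0.934 = 1.20019
  20–24: 5 × 0.359 × 0.921 = 1.65320
  25–29: 5 × 0.336 × 0.912 = 1.53216
  30–34: 5 × 0.132 × 0.902 = 0.59532
  35–39: 5 × 0.019 × 0.885 = 0.08408
  40–44: 5 × 0.001 × 0.878 = 0.00439
  45–49: 5 × 0.000 × 0.862 = 0.00000
Sum = 5.06934
NRR = 0.490 × 5.06934 = 2.48398
NRR > 1, so each generation more than replaces itself.

2.484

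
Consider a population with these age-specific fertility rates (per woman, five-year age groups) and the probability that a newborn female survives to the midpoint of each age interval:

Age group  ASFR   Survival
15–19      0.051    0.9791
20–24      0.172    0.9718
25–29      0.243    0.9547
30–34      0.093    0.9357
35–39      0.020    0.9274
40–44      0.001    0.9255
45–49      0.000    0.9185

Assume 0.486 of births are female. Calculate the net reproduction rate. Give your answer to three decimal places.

1.350

Proportion female at birth = 0.486.
Per-age-group product (5 × ASFR × survival probability):
  15–19: 5 × 0.051 × 0.9791 = 0.24967
  20–24: 5 × 0.172 × 0.9718 = 0.83575
  25–29: 5 × 0.243 × 0.9547 = 1.15996
  30–34: 5 × 0.093 × 0.9357 = 0.43510
  35–39: 5 × 0.020 × 0.9274 = 0.09274
  40–44: 5 × 0.001 × 0.9255 = 0.00463
  45–49: 5 × 0.000 × 0.9185 = 0.00000
Sum = 2.77785
NRR = 0.486 × 2.77785 = 1.35004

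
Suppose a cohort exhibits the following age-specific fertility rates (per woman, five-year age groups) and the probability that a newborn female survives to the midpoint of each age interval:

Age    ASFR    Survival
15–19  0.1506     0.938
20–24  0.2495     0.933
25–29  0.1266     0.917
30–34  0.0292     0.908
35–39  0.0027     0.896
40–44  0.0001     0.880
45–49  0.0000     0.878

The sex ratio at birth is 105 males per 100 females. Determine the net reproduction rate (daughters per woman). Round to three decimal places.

Proportion female at birth = 100 / (100 + 105) = 0.48780.
Survival-weighted fertility by age (5·fₓ·Sₓ):
  15–19: 5 × 0.1506 × 0.938 = 0.70631
  20–24: 5 × 0.2495 × 0.933 = 1.16392
  25–29: 5 × 0.1266 × 0.917 = 0.58046
  30–34: 5 × 0.0292 × 0.908 = 0.13257
  35–39: 5 × 0.0027 × 0.896 = 0.01210
  40–44: 5 × 0.0001 × 0.880 = 0.00044
  45–49: 5 × 0.0000 × 0.878 = 0.00000
Sum = 2.59580
NRR = 0.48780 × 2.59580 = 1.26623
An NRR exceeding 1 indicates intrinsic growth under these rates.

1.266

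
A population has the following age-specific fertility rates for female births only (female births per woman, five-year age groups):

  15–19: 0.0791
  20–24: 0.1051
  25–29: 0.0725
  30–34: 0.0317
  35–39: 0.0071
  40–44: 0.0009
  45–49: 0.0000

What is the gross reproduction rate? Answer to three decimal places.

Sum of female ASFRs = 0.0791 + 0.1051 + 0.0725 + 0.0317 + 0.0071 + 0.0009 + 0.0000 = 0.2964
GRR = 5 × 0.2964 = 1.482

1.482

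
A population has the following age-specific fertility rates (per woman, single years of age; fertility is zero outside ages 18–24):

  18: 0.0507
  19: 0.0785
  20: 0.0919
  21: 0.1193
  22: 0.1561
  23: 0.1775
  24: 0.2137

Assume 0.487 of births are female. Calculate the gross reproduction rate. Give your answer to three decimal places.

Proportion female at birth = 0.487.
Sum of ASFRs = 0.0507 + 0.0785 + 0.0919 + 0.1193 + 0.1561 + 0.1775 + 0.2137 = 0.8877
TFR = 0.8877
GRR = 0.487 × 0.8877 = 0.43231

0.432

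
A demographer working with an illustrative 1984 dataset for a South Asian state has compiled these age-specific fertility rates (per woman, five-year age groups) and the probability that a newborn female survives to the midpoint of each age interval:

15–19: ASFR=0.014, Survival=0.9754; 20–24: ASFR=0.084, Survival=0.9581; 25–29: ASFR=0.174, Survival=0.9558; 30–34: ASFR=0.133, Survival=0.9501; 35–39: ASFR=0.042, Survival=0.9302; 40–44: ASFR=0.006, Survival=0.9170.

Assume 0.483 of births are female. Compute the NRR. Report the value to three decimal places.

Proportion female at birth = 0.483.
Weighting each age-specific rate by interval width and survival:
  15–19: 5 × 0.014 × 0.9754 = 0.06828
  20–24: 5 × 0.084 × 0.9581 = 0.40240
  25–29: 5 × 0.174 × 0.9558 = 0.83155
  30–34: 5 × 0.133 × 0.9501 = 0.63182
  35–39: 5 × 0.042 × 0.9302 = 0.19534
  40–44: 5 × 0.006 × 0.9170 = 0.02751
Sum = 2.15690
NRR = 0.483 × 2.15690 = 1.04178
NRR > 1, so each generation more than replaces itself.

1.042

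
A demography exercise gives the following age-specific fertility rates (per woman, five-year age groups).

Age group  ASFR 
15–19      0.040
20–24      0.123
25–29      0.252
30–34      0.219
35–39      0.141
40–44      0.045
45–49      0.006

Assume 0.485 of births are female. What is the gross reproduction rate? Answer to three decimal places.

Proportion female at birth = 0.485.
Sum of ASFRs = 0.040 + 0.123 + 0.252 + 0.219 + 0.141 + 0.045 + 0.006 = 0.826
TFR = 5 × 0.826 = 4.13
GRR = 0.485 × 4.13 = 2.00305

2.003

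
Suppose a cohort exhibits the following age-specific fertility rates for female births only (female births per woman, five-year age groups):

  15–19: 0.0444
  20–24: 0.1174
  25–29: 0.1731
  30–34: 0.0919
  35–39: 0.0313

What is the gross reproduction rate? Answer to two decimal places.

2.29

Sum of female ASFRs = 0.0444 + 0.1174 + 0.1731 + 0.0919 + 0.0313 = 0.4581
GRR = 5 × 0.4581 = 2.2905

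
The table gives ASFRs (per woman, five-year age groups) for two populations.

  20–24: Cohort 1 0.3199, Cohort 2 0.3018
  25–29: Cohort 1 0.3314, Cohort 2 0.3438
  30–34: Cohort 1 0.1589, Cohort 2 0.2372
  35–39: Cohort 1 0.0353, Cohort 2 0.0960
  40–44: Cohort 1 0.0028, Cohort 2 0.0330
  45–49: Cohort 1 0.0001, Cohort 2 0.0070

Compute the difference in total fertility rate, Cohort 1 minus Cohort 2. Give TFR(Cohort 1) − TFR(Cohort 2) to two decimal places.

Cohort 1:
  Sum of ASFRs = 0.3199 + 0.3314 + 0.1589 + 0.0353 + 0.0028 + 0.0001 = 0.8484
  TFR = 5 × 0.8484 = 4.242
Cohort 2:
  Sum of ASFRs = 0.3018 + 0.3438 + 0.2372 + 0.0960 + 0.0330 + 0.0070 = 1.0188
  TFR = 5 × 1.0188 = 5.094
Difference = 4.242 − 5.094 = -0.852

-0.85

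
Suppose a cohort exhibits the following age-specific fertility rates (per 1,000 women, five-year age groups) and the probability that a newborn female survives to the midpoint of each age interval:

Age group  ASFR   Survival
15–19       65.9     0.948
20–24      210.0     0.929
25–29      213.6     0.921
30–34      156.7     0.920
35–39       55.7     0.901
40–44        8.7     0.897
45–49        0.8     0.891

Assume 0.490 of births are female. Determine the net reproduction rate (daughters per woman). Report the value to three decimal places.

1.610

Proportion female at birth = 0.490.
Per-age-group product (5 × ASFR × survival probability):
  15–19: 5 × 65.9/1000 × 0.948 = 0.31237
  20–24: 5 × 210.0/1000 × 0.929 = 0.97545
  25–29: 5 × 213.6/1000 × 0.921 = 0.98363
  30–34: 5 × 156.7/1000 × 0.920 = 0.72082
  35–39: 5 × 55.7/1000 × 0.901 = 0.25093
  40–44: 5 × 8.7/1000 × 0.897 = 0.03902
  45–49: 5 × 0.8/1000 × 0.891 = 0.00356
Sum = 3.28578
NRR = 0.490 × 3.28578 = 1.61003
With NRR above 1 the population is above replacement fertility.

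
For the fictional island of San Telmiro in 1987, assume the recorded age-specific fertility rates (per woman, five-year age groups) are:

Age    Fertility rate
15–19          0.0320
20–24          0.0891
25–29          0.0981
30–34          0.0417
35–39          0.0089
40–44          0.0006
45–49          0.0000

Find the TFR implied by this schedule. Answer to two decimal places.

1.35

Sum of ASFRs = 0.0320 + 0.0891 + 0.0981 + 0.0417 + 0.0089 + 0.0006 + 0.0000 = 0.2704
TFR = 5 × 0.2704 = 1.352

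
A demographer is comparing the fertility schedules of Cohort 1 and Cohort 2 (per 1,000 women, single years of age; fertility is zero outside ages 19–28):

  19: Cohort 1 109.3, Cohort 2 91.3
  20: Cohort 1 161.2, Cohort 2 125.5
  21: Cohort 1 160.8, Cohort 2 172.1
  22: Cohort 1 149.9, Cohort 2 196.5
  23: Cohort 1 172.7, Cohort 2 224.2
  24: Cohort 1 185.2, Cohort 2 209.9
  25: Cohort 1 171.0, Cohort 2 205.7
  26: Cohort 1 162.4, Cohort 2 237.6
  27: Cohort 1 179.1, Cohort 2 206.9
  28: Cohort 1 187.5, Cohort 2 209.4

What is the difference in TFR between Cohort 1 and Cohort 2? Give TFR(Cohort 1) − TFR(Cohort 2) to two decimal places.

-0.24

Cohort 1:
  Sum of ASFRs = 109.3 + 161.2 + 160.8 + 149.9 + 172.7 + 185.2 + 171.0 + 162.4 + 179.1 + 187.5 = 1639.1
  TFR = 1639.1 / 1000 = 1.6391
Cohort 2:
  Sum of ASFRs = 91.3 + 125.5 + 172.1 + 196.5 + 224.2 + 209.9 + 205.7 + 237.6 + 206.9 + 209.4 = 1879.1
  TFR = 1879.1 / 1000 = 1.8791
Difference = 1.6391 − 1.8791 = -0.24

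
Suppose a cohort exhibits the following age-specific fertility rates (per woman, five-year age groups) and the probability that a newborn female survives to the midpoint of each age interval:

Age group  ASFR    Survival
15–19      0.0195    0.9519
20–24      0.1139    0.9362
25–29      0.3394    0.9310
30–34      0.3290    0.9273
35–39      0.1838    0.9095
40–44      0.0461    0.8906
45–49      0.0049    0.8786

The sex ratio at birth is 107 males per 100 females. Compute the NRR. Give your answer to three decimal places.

2.316

Proportion female at birth = 100 / (100 + 107) = 0.48309.
Per-age-group product (5 × ASFR × survival probability):
  15–19: 5 × 0.0195 × 0.9519 = 0.09281
  20–24: 5 × 0.1139 × 0.9362 = 0.53317
  25–29: 5 × 0.3394 × 0.9310 = 1.57991
  30–34: 5 × 0.3290 × 0.9273 = 1.52541
  35–39: 5 × 0.1838 × 0.9095 = 0.83583
  40–44: 5 × 0.0461 × 0.8906 = 0.20528
  45–49: 5 × 0.0049 × 0.8786 = 0.02153
Sum = 4.79394
NRR = 0.48309 × 4.79394 = 2.31590
NRR > 1, so each generation more than replaces itself.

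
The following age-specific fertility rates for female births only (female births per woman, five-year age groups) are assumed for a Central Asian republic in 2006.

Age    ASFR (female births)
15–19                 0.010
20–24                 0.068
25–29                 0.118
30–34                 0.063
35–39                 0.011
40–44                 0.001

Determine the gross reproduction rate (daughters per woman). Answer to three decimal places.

1.355

Sum of female ASFRs = 0.010 + 0.068 + 0.118 + 0.063 + 0.011 + 0.001 = 0.271
GRR = 5 × 0.271 = 1.355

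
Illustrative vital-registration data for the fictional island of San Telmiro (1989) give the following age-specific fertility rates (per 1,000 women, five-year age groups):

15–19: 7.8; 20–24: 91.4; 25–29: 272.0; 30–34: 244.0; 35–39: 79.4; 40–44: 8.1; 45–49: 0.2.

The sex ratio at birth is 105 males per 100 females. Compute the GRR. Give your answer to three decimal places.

Proportion female at birth = 100 / (100 + 105) = 0.48780.
Sum of ASFRs = 7.8 + 91.4 + 272.0 + 244.0 + 79.4 + 8.1 + 0.2 = 702.9
TFR = 5 × 702.9 / 1000 = 3.5145
GRR = 0.48780 × 3.5145 = 1.71437

1.714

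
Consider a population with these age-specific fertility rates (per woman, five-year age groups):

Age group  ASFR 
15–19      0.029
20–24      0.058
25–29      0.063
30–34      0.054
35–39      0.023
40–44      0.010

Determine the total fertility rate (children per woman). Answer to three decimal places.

Sum of ASFRs = 0.029 + 0.058 + 0.063 + 0.054 + 0.023 + 0.010 = 0.237
TFR = 5 × 0.237 = 1.185

1.185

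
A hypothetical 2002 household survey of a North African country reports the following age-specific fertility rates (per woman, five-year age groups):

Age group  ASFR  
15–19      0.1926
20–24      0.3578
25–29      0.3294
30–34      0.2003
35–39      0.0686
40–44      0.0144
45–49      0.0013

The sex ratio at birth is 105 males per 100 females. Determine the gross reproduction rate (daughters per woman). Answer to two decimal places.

Proportion female at birth = 100 / (100 + 105) = 0.48780.
Sum of ASFRs = 0.1926 + 0.3578 + 0.3294 + 0.2003 + 0.0686 + 0.0144 + 0.0013 = 1.1644
TFR = 5 × 1.1644 = 5.822
GRR = 0.48780 × 5.822 = 2.83997

2.84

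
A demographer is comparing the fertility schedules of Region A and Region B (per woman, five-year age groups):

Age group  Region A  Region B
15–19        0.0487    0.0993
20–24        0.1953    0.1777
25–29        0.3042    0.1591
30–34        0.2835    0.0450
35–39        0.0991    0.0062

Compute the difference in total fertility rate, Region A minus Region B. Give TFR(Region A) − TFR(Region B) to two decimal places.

2.22

Region A:
  Sum of ASFRs = 0.0487 + 0.1953 + 0.3042 + 0.2835 + 0.0991 = 0.9308
  TFR = 5 × 0.9308 = 4.654
Region B:
  Sum of ASFRs = 0.0993 + 0.1777 + 0.1591 + 0.0450 + 0.0062 = 0.4873
  TFR = 5 × 0.4873 = 2.4365
Difference = 4.654 − 2.4365 = 2.2175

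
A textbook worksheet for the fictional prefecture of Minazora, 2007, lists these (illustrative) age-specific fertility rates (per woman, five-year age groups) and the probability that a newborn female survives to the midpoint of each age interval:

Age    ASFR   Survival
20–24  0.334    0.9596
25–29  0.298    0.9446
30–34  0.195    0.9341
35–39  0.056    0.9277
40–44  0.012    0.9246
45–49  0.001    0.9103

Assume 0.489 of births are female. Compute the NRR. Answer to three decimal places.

Proportion female at birth = 0.489.
Weighting each age-specific rate by interval width and survival:
  20–24: 5 × 0.334 × 0.9596 = 1.60253
  25–29: 5 × 0.298 × 0.9446 = 1.40745
  30–34: 5 × 0.195 × 0.9341 = 0.91075
  35–39: 5 × 0.056 × 0.9277 = 0.25976
  40–44: 5 × 0.012 × 0.9246 = 0.05548
  45–49: 5 × 0.001 × 0.9103 = 0.00455
Sum = 4.24052
NRR = 0.489 × 4.24052 = 2.07361

2.074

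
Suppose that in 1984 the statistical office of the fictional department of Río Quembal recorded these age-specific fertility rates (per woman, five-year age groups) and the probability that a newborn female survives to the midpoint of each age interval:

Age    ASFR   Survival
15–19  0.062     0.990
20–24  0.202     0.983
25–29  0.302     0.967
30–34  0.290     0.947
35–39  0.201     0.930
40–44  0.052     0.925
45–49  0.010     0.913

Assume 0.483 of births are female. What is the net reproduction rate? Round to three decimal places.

Proportion female at birth = 0.483.
Per-age-group product (5 × ASFR × survival probability):
  15–19: 5 × 0.062 × 0.990 = 0.30690
  20–24: 5 × 0.202 × 0.983 = 0.99283
  25–29: 5 × 0.302 × 0.967 = 1.46017
  30–34: 5 × 0.290 × 0.947 = 1.37315
  35–39: 5 × 0.201 × 0.930 = 0.93465
  40–44: 5 × 0.052 × 0.925 = 0.24050
  45–49: 5 × 0.010 × 0.913 = 0.04565
Sum = 5.35385
NRR = 0.483 × 5.35385 = 2.58591
NRR > 1, so each generation more than replaces itself.

2.586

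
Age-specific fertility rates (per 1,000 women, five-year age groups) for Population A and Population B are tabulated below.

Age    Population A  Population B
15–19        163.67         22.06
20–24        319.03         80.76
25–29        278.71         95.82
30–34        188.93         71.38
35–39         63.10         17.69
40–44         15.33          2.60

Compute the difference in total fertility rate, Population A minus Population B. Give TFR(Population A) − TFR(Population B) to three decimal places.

Population A:
  Sum of ASFRs = 163.67 + 319.03 + 278.71 + 188.93 + 63.10 + 15.33 = 1028.77
  TFR = 5 × 1028.77 / 1000 = 5.14385
Population B:
  Sum of ASFRs = 22.06 + 80.76 + 95.82 + 71.38 + 17.69 + 2.60 = 290.31
  TFR = 5 × 290.31 / 1000 = 1.45155
Difference = 5.14385 − 1.45155 = 3.6923

3.692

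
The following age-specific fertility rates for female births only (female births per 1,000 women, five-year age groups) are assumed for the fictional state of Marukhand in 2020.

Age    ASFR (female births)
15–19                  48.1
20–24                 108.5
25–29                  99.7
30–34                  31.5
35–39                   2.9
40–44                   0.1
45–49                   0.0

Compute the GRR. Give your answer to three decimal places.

Sum of female ASFRs = 48.1 + 108.5 + 99.7 + 31.5 + 2.9 + 0.1 + 0.0 = 290.8
GRR = 5 × 290.8 / 1000 = 1.454

1.454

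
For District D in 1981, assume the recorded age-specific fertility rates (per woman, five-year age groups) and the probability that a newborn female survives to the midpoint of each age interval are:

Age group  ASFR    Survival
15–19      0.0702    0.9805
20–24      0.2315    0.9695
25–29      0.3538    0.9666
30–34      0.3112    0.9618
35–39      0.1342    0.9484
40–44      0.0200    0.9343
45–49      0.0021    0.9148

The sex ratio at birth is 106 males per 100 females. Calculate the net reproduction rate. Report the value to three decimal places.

Proportion female at birth = 100 / (100 + 106) = 0.48544.
Each age group contributes 5 × ASFR × survival:
  15–19: 5 × 0.0702 × 0.9805 = 0.34416
  20–24: 5 × 0.2315 × 0.9695 = 1.12220
  25–29: 5 × 0.3538 × 0.9666 = 1.70992
  30–34: 5 × 0.3112 × 0.9618 = 1.49656
  35–39: 5 × 0.1342 × 0.9484 = 0.63638
  40–44: 5 × 0.0200 × 0.9343 = 0.09343
  45–49: 5 × 0.0021 × 0.9148 = 0.00961
Sum = 5.41226
NRR = 0.48544 × 5.41226 = 2.62733

2.627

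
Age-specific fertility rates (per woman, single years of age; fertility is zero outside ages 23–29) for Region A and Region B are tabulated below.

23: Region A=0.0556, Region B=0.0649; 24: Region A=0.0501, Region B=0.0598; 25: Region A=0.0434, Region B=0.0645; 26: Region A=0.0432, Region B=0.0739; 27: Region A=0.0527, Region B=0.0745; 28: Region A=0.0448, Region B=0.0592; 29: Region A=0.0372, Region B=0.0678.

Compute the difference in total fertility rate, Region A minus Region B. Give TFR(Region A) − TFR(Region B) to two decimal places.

-0.14

Region A:
  Sum of ASFRs = 0.0556 + 0.0501 + 0.0434 + 0.0432 + 0.0527 + 0.0448 + 0.0372 = 0.3270
  TFR = 0.327
Region B:
  Sum of ASFRs = 0.0649 + 0.0598 + 0.0645 + 0.0739 + 0.0745 + 0.0592 + 0.0678 = 0.4646
  TFR = 0.4646
Difference = 0.327 − 0.4646 = -0.1376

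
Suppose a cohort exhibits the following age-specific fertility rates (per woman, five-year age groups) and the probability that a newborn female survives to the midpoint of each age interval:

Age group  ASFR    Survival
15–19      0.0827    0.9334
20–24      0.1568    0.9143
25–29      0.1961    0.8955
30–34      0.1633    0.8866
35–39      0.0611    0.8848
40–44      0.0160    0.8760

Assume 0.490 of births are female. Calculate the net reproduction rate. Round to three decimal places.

Proportion female at birth = 0.490.
Survival-weighted fertility by age (5·fₓ·Sₓ):
  15–19: 5 × 0.0827 × 0.9334 = 0.38596
  20–24: 5 × 0.1568 × 0.9143 = 0.71681
  25–29: 5 × 0.1961 × 0.8955 = 0.87804
  30–34: 5 × 0.1633 × 0.8866 = 0.72391
  35–39: 5 × 0.0611 × 0.8848 = 0.27031
  40–44: 5 × 0.0160 × 0.8760 = 0.07008
Sum = 3.04511
NRR = 0.490 × 3.04511 = 1.49210

1.492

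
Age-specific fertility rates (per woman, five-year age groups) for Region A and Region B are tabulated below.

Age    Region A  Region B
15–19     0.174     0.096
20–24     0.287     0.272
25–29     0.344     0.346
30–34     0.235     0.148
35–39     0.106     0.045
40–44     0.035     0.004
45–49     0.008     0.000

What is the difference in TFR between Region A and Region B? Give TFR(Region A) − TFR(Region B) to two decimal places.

1.39

Region A:
  Sum of ASFRs = 0.174 + 0.287 + 0.344 + 0.235 + 0.106 + 0.035 + 0.008 = 1.189
  TFR = 5 × 1.189 = 5.945
Region B:
  Sum of ASFRs = 0.096 + 0.272 + 0.346 + 0.148 + 0.045 + 0.004 + 0.000 = 0.911
  TFR = 5 × 0.911 = 4.555
Difference = 5.945 − 4.555 = 1.39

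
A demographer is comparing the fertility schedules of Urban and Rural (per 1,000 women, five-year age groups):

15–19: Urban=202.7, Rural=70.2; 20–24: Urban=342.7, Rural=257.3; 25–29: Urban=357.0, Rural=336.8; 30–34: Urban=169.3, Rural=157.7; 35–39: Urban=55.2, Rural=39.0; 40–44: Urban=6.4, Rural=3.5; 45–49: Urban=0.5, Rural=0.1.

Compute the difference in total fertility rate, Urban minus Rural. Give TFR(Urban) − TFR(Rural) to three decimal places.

1.346

Urban:
  Sum of ASFRs = 202.7 + 342.7 + 357.0 + 169.3 + 55.2 + 6.4 + 0.5 = 1133.8
  TFR = 5 × 1133.8 / 1000 = 5.669
Rural:
  Sum of ASFRs = 70.2 + 257.3 + 336.8 + 157.7 + 39.0 + 3.5 + 0.1 = 864.6
  TFR = 5 × 864.6 / 1000 = 4.323
Difference = 5.669 − 4.323 = 1.346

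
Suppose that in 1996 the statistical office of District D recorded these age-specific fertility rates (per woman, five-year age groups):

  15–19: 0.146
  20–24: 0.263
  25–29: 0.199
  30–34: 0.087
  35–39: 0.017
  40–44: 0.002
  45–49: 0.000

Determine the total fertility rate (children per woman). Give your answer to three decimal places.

3.570

Sum of ASFRs = 0.146 + 0.263 + 0.199 + 0.087 + 0.017 + 0.002 + 0.000 = 0.714
TFR = 5 × 0.714 = 3.57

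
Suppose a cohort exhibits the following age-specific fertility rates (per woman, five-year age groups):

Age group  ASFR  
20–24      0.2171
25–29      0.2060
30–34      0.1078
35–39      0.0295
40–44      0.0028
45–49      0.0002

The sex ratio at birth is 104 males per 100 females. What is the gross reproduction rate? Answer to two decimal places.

Proportion female at birth = 100 / (100 + 104) = 0.49020.
Sum of ASFRs = 0.2171 + 0.2060 + 0.1078 + 0.0295 + 0.0028 + 0.0002 = 0.5634
TFR = 5 × 0.5634 = 2.817
GRR = 0.49020 × 2.817 = 1.38089

1.38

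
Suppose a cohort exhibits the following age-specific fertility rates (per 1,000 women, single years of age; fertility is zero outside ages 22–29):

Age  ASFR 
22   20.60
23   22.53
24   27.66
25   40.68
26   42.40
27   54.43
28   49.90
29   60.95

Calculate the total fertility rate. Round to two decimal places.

0.32

Sum of ASFRs = 20.60 + 22.53 + 27.66 + 40.68 + 42.40 + 54.43 + 49.90 + 60.95 = 319.15
TFR = 319.15 / 1000 = 0.31915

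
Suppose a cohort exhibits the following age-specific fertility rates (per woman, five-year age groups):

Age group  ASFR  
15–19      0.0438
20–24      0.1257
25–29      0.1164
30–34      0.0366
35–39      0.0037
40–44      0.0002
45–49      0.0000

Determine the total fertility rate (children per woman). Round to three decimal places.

Sum of ASFRs = 0.0438 + 0.1257 + 0.1164 + 0.0366 + 0.0037 + 0.0002 + 0.0000 = 0.3264
TFR = 5 × 0.3264 = 1.632

1.632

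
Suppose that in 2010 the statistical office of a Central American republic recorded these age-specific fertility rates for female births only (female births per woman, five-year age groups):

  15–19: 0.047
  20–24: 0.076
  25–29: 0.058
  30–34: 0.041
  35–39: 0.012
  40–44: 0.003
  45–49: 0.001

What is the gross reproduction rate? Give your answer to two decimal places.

1.19

Sum of female ASFRs = 0.047 + 0.076 + 0.058 + 0.041 + 0.012 + 0.003 + 0.001 = 0.238
GRR = 5 × 0.238 = 1.19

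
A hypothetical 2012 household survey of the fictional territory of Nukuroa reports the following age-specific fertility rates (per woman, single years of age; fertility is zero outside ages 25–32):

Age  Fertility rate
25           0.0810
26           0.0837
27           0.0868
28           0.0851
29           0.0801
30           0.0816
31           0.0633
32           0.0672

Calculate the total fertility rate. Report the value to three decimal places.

0.629

Sum of ASFRs = 0.0810 + 0.0837 + 0.0868 + 0.0851 + 0.0801 + 0.0816 + 0.0633 + 0.0672 = 0.6288
TFR = 0.6288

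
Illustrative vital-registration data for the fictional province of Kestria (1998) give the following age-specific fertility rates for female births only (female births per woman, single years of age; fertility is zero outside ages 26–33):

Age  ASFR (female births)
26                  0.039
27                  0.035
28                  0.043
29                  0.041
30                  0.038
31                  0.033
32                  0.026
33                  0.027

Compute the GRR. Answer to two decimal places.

0.28

Sum of female ASFRs = 0.039 + 0.035 + 0.043 + 0.041 + 0.038 + 0.033 + 0.026 + 0.027 = 0.282
GRR = 0.282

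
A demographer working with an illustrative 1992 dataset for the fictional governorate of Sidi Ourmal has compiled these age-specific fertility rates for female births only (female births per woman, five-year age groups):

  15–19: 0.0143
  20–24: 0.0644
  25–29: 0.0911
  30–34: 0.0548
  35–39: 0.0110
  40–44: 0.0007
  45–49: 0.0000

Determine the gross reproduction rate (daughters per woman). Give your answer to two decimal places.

1.18

Sum of female ASFRs = 0.0143 + 0.0644 + 0.0911 + 0.0548 + 0.0110 + 0.0007 + 0.0000 = 0.2363
GRR = 5 × 0.2363 = 1.1815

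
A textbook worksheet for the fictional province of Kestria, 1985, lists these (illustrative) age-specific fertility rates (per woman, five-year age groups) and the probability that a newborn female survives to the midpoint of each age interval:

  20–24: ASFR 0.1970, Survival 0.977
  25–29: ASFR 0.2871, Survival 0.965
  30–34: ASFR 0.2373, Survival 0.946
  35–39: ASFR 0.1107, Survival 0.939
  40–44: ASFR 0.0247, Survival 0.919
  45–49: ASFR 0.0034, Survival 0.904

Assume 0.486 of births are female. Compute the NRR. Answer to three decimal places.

Proportion female at birth = 0.486.
Survival-weighted fertility by age (5·fₓ·Sₓ):
  20–24: 5 × 0.1970 × 0.977 = 0.96235
  25–29: 5 × 0.2871 × 0.965 = 1.38526
  30–34: 5 × 0.2373 × 0.946 = 1.12243
  35–39: 5 × 0.1107 × 0.939 = 0.51974
  40–44: 5 × 0.0247 × 0.919 = 0.11350
  45–49: 5 × 0.0034 × 0.904 = 0.01537
Sum = 4.11865
NRR = 0.486 × 4.11865 = 2.00166
An NRR exceeding 1 indicates intrinsic growth under these rates.

2.002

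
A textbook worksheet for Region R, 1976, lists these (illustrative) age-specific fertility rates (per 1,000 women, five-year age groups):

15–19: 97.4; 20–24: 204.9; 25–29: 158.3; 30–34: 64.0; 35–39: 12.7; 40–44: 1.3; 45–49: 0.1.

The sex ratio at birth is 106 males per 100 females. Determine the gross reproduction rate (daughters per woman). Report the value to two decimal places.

Proportion female at birth = 100 / (100 + 106) = 0.48544.
Sum of ASFRs = 97.4 + 204.9 + 158.3 + 64.0 + 12.7 + 1.3 + 0.1 = 538.7
TFR = 5 × 538.7 / 1000 = 2.6935
GRR = 0.48544 × 2.6935 = 1.30753

1.31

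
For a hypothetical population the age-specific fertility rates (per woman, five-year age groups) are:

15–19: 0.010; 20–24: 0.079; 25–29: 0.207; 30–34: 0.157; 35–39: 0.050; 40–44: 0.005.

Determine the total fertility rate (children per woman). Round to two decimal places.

Sum of ASFRs = 0.010 + 0.079 + 0.207 + 0.157 + 0.050 + 0.005 = 0.508
TFR = 5 × 0.508 = 2.54

2.54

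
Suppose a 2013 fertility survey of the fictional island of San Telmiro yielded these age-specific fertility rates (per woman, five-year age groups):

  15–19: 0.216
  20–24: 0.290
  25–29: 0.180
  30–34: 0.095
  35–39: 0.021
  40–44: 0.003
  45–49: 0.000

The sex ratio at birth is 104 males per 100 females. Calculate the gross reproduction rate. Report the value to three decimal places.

Proportion female at birth = 100 / (100 + 104) = 0.49020.
Sum of ASFRs = 0.216 + 0.290 + 0.180 + 0.095 + 0.021 + 0.003 + 0.000 = 0.805
TFR = 5 × 0.805 = 4.025
GRR = 0.49020 × 4.025 = 1.97306

1.973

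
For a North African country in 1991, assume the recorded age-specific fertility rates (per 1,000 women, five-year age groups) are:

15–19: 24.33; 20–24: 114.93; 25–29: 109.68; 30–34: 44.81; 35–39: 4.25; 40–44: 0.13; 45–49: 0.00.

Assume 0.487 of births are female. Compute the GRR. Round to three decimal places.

Proportion female at birth = 0.487.
Sum of ASFRs = 24.33 + 114.93 + 109.68 + 44.81 + 4.25 + 0.13 + 0.00 = 298.13
TFR = 5 × 298.13 / 1000 = 1.49065
GRR = 0.487 × 1.49065 = 0.72595

0.726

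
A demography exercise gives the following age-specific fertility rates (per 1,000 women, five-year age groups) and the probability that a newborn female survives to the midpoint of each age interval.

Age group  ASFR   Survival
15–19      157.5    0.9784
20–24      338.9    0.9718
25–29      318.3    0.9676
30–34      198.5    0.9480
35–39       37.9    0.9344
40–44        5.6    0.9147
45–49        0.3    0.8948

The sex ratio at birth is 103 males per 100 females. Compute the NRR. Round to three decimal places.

Proportion female at birth = 100 / (100 + 103) = 0.49261.
Per-age-group product (5 × ASFR × survival probability):
  15–19: 5 × 157.5/1000 × 0.9784 = 0.77049
  20–24: 5 × 338.9/1000 × 0.9718 = 1.64672
  25–29: 5 × 318.3/1000 × 0.9676 = 1.53994
  30–34: 5 × 198.5/1000 × 0.9480 = 0.94089
  35–39: 5 × 37.9/1000 × 0.9344 = 0.17707
  40–44: 5 × 5.6/1000 × 0.9147 = 0.02561
  45–49: 5 × 0.3/1000 × 0.8948 = 0.00134
Sum = 5.10206
NRR = 0.49261 × 5.10206 = 2.51333
With NRR above 1 the population is above replacement fertility.

2.513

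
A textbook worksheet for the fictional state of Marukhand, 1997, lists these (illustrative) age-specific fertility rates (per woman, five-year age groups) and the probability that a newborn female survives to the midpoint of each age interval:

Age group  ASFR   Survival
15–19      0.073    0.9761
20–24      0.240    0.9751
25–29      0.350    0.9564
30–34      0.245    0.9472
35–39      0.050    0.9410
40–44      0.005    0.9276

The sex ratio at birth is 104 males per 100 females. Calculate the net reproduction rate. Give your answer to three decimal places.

Proportion female at birth = 100 / (100 + 104) = 0.49020.
Weighting each age-specific rate by interval width and survival:
  15–19: 5 × 0.073 × 0.9761 = 0.35628
  20–24: 5 × 0.240 × 0.9751 = 1.17012
  25–29: 5 × 0.350 × 0.9564 = 1.67370
  30–34: 5 × 0.245 × 0.9472 = 1.16032
  35–39: 5 × 0.050 × 0.9410 = 0.23525
  40–44: 5 × 0.005 × 0.9276 = 0.02319
Sum = 4.61886
NRR = 0.49020 × 4.61886 = 2.26417
An NRR exceeding 1 indicates intrinsic growth under these rates.

2.264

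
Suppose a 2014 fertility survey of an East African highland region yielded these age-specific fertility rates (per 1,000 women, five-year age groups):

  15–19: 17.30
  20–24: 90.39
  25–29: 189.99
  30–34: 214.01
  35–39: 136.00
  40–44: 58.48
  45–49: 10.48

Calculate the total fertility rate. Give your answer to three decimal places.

3.583

Sum of ASFRs = 17.30 + 90.39 + 189.99 + 214.01 + 136.00 + 58.48 + 10.48 = 716.65
TFR = 5 × 716.65 / 1000 = 3.58325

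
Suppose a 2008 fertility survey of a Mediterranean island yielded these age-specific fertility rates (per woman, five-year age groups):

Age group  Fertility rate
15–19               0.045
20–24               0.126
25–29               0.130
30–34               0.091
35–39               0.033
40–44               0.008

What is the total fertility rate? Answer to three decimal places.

2.165

Sum of ASFRs = 0.045 + 0.126 + 0.130 + 0.091 + 0.033 + 0.008 = 0.433
TFR = 5 × 0.433 = 2.165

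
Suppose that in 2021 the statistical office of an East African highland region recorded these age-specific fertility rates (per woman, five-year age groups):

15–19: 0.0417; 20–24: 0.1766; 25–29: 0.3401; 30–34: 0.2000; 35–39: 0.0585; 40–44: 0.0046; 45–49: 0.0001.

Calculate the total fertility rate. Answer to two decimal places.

4.11

Sum of ASFRs = 0.0417 + 0.1766 + 0.3401 + 0.2000 + 0.0585 + 0.0046 + 0.0001 = 0.8216
TFR = 5 × 0.8216 = 4.108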